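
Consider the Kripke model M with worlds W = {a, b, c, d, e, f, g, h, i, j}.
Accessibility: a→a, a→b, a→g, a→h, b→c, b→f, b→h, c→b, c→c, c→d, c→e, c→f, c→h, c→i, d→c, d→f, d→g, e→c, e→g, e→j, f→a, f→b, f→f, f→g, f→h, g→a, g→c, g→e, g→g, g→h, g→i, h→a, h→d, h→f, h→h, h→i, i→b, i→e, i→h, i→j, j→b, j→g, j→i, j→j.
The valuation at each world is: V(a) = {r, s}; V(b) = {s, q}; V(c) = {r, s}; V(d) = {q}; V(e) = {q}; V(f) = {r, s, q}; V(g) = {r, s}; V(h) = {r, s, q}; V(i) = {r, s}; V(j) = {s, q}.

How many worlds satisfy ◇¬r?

Let φ = ◇¬r. Evaluate φ at each world:
  a (successors {a, b, g, h}): φ is true.
  b (successors {c, f, h}): φ is false.
  c (successors {b, c, d, e, f, h, i}): φ is true.
  d (successors {c, f, g}): φ is false.
  e (successors {c, g, j}): φ is true.
  f (successors {a, b, f, g, h}): φ is true.
  g (successors {a, c, e, g, h, i}): φ is true.
  h (successors {a, d, f, h, i}): φ is true.
  i (successors {b, e, h, j}): φ is true.
  j (successors {b, g, i, j}): φ is true.
For instance, at h:
  At h: ◇¬r requires ¬r at some successor in {a, d, f, h, i}.
    ¬r holds at d, so ◇¬r is true at h.
Satisfying worlds: {a, c, e, f, g, h, i, j}

8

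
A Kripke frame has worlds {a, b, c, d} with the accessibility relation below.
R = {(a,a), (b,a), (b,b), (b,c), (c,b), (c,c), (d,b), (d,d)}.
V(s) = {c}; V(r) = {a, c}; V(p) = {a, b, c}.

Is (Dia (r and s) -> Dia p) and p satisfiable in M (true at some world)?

Let φ = (Dia (r and s) -> Dia p) and p. Evaluate φ at each world:
  a (successors {a}): φ is true.
  b (successors {a, b, c}): φ is true.
  c (successors {b, c}): φ is true.
  d (successors {b, d}): φ is false.
Detail at a (witness):
  At a: Dia (r and s) -> Dia p is true, p is true, so (Dia (r and s) -> Dia p) and p is true.
    At a: Dia (r and s) is false, Dia p is true, so Dia (r and s) -> Dia p is true.
      At a: Dia (r and s) requires r and s at some successor in {a}.
        At a: r and s is false.
      So Dia (r and s) is false at a.
      At a: Dia p requires p at some successor in {a}.
        p holds at a, so Dia p is true at a.

Yes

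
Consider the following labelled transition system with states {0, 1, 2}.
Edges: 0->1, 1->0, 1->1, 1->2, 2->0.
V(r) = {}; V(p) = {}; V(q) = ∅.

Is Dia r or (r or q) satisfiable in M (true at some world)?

Let φ = Dia r or (r or q). Evaluate φ at each world:
  0 (successors {1}): φ is false.
  1 (successors {0, 1, 2}): φ is false.
  2 (successors {0}): φ is false.
For instance, at 0:
  At 0: Dia r is false, r or q is false, so Dia r or (r or q) is false.
    At 0: Dia r requires r at some successor in {1}.
      At 1: r is false.
    So Dia r is false at 0.

No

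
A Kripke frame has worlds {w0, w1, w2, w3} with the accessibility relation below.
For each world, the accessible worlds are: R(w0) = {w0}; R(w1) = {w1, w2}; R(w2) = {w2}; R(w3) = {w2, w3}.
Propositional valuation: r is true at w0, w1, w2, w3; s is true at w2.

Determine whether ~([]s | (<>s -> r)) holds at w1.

At w1: []s | (<>s -> r) is true, so ~([]s | (<>s -> r)) is false.
  At w1: []s is false, <>s -> r is true, so []s | (<>s -> r) is true.
    At w1: []s requires s at every successor {w1, w2}.
      s fails at w1, so []s is false at w1.
    At w1: <>s is true, r is true, so <>s -> r is true.
      At w1: <>s requires s at some successor in {w1, w2}.
        s holds at w2, so <>s is true at w1.

No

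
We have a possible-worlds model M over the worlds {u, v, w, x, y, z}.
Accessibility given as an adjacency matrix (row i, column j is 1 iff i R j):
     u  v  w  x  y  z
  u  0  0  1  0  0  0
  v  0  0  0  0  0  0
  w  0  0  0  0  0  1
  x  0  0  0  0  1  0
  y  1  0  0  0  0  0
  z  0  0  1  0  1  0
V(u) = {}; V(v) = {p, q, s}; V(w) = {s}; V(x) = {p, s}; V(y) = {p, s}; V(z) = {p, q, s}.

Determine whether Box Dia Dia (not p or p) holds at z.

At z: Box Dia Dia (not p or p) requires Dia Dia (not p or p) at every successor {w, y}.
    At w: Dia Dia (not p or p) requires Dia (not p or p) at some successor in {z}.
      Dia (not p or p) holds at z, so Dia Dia (not p or p) is true at w.
    At y: Dia Dia (not p or p) requires Dia (not p or p) at some successor in {u}.
      Dia (not p or p) holds at u, so Dia Dia (not p or p) is true at y.
So Box Dia Dia (not p or p) is true at z.

Yes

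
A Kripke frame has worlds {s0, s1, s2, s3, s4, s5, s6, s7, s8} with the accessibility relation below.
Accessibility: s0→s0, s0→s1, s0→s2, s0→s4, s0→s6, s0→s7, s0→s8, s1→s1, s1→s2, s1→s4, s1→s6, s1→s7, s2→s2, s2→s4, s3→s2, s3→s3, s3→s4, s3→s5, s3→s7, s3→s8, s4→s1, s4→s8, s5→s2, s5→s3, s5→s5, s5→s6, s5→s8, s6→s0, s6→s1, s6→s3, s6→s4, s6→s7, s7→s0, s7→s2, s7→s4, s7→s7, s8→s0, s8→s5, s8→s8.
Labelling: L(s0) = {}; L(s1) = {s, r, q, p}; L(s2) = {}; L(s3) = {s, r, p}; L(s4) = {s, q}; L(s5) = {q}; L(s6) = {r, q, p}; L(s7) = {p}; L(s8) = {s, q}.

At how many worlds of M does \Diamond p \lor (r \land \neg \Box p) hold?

Let φ = \Diamond p \lor (r \land \neg \Box p). Evaluate φ at each world:
  s0 (successors {s0, s1, s2, s4, s6, s7, s8}): φ is true.
  s1 (successors {s1, s2, s4, s6, s7}): φ is true.
  s2 (successors {s2, s4}): φ is false.
  s3 (successors {s2, s3, s4, s5, s7, s8}): φ is true.
  s4 (successors {s1, s8}): φ is true.
  s5 (successors {s2, s3, s5, s6, s8}): φ is true.
  s6 (successors {s0, s1, s3, s4, s7}): φ is true.
  s7 (successors {s0, s2, s4, s7}): φ is true.
  s8 (successors {s0, s5, s8}): φ is false.
For instance, at s1:
  At s1: \Diamond p is true, r \land \neg \Box p is true, so \Diamond p \lor (r \land \neg \Box p) is true.
    At s1: \Diamond p requires p at some successor in {s1, s2, s4, s6, s7}.
      p holds at s1, so \Diamond p is true at s1.
    At s1: r is true, \neg \Box p is true, so r \land \neg \Box p is true.
      At s1: \Box p is false, so \neg \Box p is true.
Satisfying worlds: {s0, s1, s3, s4, s5, s6, s7}

7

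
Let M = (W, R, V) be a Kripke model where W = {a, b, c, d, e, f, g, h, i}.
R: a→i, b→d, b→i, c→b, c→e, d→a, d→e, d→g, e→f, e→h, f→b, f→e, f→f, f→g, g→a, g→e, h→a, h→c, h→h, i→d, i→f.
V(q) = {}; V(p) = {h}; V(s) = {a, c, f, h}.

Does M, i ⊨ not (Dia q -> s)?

No

At i: Dia q -> s is true, so not (Dia q -> s) is false.
  At i: Dia q is false, s is false, so Dia q -> s is true.
    At i: Dia q requires q at some successor in {d, f}.
      At d: q is false.
      At f: q is false.
    So Dia q is false at i.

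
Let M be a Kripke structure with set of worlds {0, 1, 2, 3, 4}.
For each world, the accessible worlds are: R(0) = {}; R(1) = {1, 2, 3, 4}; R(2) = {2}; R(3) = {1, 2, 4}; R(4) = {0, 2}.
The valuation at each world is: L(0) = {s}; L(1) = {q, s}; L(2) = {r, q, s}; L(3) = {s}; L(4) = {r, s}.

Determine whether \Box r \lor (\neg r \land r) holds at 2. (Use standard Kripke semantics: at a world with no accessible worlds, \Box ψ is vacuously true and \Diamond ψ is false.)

At 2: \Box r is true, \neg r \land r is false, so \Box r \lor (\neg r \land r) is true.
  At 2: \Box r requires r at every successor {2}.
    At 2: r is true.
  So \Box r is true at 2.

Yes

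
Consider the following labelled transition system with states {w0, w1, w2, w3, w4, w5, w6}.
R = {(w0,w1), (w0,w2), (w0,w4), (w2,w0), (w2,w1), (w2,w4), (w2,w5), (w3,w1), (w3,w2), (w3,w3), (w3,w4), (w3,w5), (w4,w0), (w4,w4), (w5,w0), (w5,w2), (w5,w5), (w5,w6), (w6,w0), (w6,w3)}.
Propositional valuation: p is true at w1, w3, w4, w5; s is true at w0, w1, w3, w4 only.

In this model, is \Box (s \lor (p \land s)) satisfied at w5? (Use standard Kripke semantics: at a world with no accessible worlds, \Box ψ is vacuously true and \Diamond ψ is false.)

No

At w5: \Box (s \lor (p \land s)) requires s \lor (p \land s) at every successor {w0, w2, w5, w6}.
  s \lor (p \land s) fails at w2, so \Box (s \lor (p \land s)) is false at w5.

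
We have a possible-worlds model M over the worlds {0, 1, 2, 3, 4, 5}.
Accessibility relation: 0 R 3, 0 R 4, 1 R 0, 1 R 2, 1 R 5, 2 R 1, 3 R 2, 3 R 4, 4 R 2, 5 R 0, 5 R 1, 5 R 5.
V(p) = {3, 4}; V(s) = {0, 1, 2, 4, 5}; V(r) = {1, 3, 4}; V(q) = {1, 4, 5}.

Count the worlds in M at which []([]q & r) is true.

Let φ = []([]q & r). Evaluate φ at each world:
  0 (successors {3, 4}): φ is false.
  1 (successors {0, 2, 5}): φ is false.
  2 (successors {1}): φ is false.
  3 (successors {2, 4}): φ is false.
  4 (successors {2}): φ is false.
  5 (successors {0, 1, 5}): φ is false.
For instance, at 1:
  At 1: []([]q & r) requires []q & r at every successor {0, 2, 5}.
    []q & r fails at 0, so []([]q & r) is false at 1.
      At 0: []q is false, r is false, so []q & r is false.
Satisfying worlds: none.

0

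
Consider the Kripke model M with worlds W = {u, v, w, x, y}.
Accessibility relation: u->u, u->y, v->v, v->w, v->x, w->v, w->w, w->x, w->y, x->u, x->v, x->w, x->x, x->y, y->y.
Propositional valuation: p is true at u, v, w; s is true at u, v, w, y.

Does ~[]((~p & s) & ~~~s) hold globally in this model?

Yes

Recall that []ψ holds at a world iff ψ holds at every accessible world, and <>ψ holds iff ψ holds at some accessible world.
Let φ = ~[]((~p & s) & ~~~s). Evaluate φ at each world:
  u (successors {u, y}): φ is true.
  v (successors {v, w, x}): φ is true.
  w (successors {v, w, x, y}): φ is true.
  x (successors {u, v, w, x, y}): φ is true.
  y (successors {y}): φ is true.
For instance, at v:
  At v: []((~p & s) & ~~~s) is false, so ~[]((~p & s) & ~~~s) is true.
    At v: []((~p & s) & ~~~s) requires (~p & s) & ~~~s at every successor {v, w, x}.
      (~p & s) & ~~~s fails at v, so []((~p & s) & ~~~s) is false at v.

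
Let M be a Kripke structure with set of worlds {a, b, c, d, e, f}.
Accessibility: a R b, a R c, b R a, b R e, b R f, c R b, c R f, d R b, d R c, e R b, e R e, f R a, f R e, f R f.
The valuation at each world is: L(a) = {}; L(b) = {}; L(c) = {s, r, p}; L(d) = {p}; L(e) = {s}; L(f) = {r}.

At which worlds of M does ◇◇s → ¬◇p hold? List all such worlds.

Let φ = ◇◇s → ¬◇p. Evaluate φ at each world:
  a (successors {b, c}): φ is false.
  b (successors {a, e, f}): φ is true.
  c (successors {b, f}): φ is true.
  d (successors {b, c}): φ is false.
  e (successors {b, e}): φ is true.
  f (successors {a, e, f}): φ is true.
For instance, at a:
  At a: ◇◇s is true, ¬◇p is false, so ◇◇s → ¬◇p is false.
    At a: ◇◇s requires ◇s at some successor in {b, c}.
      ◇s holds at b, so ◇◇s is true at a.
    At a: ◇p is true, so ¬◇p is false.
      At a: ◇p requires p at some successor in {b, c}.
        p holds at c, so ◇p is true at a.
Satisfying worlds: {b, c, e, f}

b, c, e, f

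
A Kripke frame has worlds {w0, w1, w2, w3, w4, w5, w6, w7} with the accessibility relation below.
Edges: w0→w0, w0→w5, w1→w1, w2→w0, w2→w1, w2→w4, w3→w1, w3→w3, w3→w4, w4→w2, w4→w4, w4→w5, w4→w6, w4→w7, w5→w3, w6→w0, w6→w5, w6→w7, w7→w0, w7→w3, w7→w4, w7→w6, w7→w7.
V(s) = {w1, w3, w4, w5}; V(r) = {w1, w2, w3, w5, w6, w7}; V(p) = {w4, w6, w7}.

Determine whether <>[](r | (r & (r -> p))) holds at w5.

At w5: <>[](r | (r & (r -> p))) requires [](r | (r & (r -> p))) at some successor in {w3}.
  At w3: [](r | (r & (r -> p))) is false.
So <>[](r | (r & (r -> p))) is false at w5.

No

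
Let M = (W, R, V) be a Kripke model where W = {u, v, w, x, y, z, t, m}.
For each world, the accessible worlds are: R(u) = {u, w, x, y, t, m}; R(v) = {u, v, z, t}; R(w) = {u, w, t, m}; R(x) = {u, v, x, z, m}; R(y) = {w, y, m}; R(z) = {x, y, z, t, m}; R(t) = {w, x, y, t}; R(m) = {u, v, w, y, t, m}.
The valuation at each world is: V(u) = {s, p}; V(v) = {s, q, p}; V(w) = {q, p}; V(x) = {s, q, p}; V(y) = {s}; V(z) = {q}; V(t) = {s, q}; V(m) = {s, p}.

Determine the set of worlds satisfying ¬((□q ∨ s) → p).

y, t

Let φ = ¬((□q ∨ s) → p). Evaluate φ at each world:
  u (successors {u, w, x, y, t, m}): φ is false.
  v (successors {u, v, z, t}): φ is false.
  w (successors {u, w, t, m}): φ is false.
  x (successors {u, v, x, z, m}): φ is false.
  y (successors {w, y, m}): φ is true.
  z (successors {x, y, z, t, m}): φ is false.
  t (successors {w, x, y, t}): φ is true.
  m (successors {u, v, w, y, t, m}): φ is false.
For instance, at v:
  At v: (□q ∨ s) → p is true, so ¬((□q ∨ s) → p) is false.
    At v: □q ∨ s is true, p is true, so (□q ∨ s) → p is true.
      At v: □q is false, s is true, so □q ∨ s is true.
Satisfying worlds: {y, t}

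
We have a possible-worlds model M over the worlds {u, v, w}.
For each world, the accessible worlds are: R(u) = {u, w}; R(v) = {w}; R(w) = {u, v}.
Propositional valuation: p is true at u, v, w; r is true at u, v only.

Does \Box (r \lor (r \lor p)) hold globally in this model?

Recall that \Box ψ holds at a world iff ψ holds at every accessible world, and \Diamond ψ holds iff ψ holds at some accessible world.
Let φ = \Box (r \lor (r \lor p)). Evaluate φ at each world:
  u (successors {u, w}): φ is true.
  v (successors {w}): φ is true.
  w (successors {u, v}): φ is true.
For instance, at u:
  At u: \Box (r \lor (r \lor p)) requires r \lor (r \lor p) at every successor {u, w}.
    At u: r \lor (r \lor p) is true.
    At w: r \lor (r \lor p) is true.
  So \Box (r \lor (r \lor p)) is true at u.

Yes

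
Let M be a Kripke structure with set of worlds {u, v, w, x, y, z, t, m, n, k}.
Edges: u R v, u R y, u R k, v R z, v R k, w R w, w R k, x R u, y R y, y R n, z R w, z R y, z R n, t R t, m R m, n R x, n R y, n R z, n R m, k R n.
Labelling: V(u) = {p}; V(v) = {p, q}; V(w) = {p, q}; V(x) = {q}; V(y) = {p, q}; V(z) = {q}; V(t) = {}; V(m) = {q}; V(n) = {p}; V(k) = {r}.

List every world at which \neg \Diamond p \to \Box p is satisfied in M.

u, w, x, y, z, n, k

Let φ = \neg \Diamond p \to \Box p. Evaluate φ at each world:
  u (successors {v, y, k}): φ is true.
  v (successors {z, k}): φ is false.
  w (successors {w, k}): φ is true.
  x (successors {u}): φ is true.
  y (successors {y, n}): φ is true.
  z (successors {w, y, n}): φ is true.
  t (successors {t}): φ is false.
  m (successors {m}): φ is false.
  n (successors {x, y, z, m}): φ is true.
  k (successors {n}): φ is true.
For instance, at m:
  At m: \neg \Diamond p is true, \Box p is false, so \neg \Diamond p \to \Box p is false.
    At m: \Diamond p is false, so \neg \Diamond p is true.
      At m: \Diamond p requires p at some successor in {m}.
        At m: p is false.
      So \Diamond p is false at m.
    At m: \Box p requires p at every successor {m}.
      p fails at m, so \Box p is false at m.
Satisfying worlds: {u, w, x, y, z, n, k}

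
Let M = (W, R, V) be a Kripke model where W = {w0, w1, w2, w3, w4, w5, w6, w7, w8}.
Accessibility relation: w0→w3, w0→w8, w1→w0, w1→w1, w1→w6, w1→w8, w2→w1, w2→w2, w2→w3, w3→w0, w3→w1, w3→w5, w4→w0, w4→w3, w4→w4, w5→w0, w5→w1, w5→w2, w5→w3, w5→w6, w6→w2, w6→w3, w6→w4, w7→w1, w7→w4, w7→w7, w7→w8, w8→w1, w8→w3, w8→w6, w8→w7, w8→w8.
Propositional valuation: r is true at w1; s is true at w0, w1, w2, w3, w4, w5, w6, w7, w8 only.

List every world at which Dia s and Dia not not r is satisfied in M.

w1, w2, w3, w5, w7, w8

Recall that Dia ψ holds at a world iff ψ holds at some accessible world.
Let φ = Dia s and Dia not not r. Evaluate φ at each world:
  w0 (successors {w3, w8}): φ is false.
  w1 (successors {w0, w1, w6, w8}): φ is true.
  w2 (successors {w1, w2, w3}): φ is true.
  w3 (successors {w0, w1, w5}): φ is true.
  w4 (successors {w0, w3, w4}): φ is false.
  w5 (successors {w0, w1, w2, w3, w6}): φ is true.
  w6 (successors {w2, w3, w4}): φ is false.
  w7 (successors {w1, w4, w7, w8}): φ is true.
  w8 (successors {w1, w3, w6, w7, w8}): φ is true.
For instance, at w2:
  At w2: Dia s is true, Dia not not r is true, so Dia s and Dia not not r is true.
    At w2: Dia s requires s at some successor in {w1, w2, w3}.
      s holds at w1, so Dia s is true at w2.
    At w2: Dia not not r requires not not r at some successor in {w1, w2, w3}.
      not not r holds at w1, so Dia not not r is true at w2.
Satisfying worlds: {w1, w2, w3, w5, w7, w8}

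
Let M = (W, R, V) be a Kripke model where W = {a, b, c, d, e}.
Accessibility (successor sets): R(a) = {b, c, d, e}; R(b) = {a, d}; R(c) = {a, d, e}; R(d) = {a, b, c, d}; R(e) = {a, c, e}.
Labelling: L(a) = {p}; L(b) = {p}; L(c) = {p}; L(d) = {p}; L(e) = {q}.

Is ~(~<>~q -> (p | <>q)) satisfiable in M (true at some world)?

No

Recall that <>ψ holds at a world iff ψ holds at some accessible world.
Let φ = ~(~<>~q -> (p | <>q)). Evaluate φ at each world:
  a (successors {b, c, d, e}): φ is false.
  b (successors {a, d}): φ is false.
  c (successors {a, d, e}): φ is false.
  d (successors {a, b, c, d}): φ is false.
  e (successors {a, c, e}): φ is false.
For instance, at c:
  At c: ~<>~q -> (p | <>q) is true, so ~(~<>~q -> (p | <>q)) is false.
    At c: ~<>~q is false, p | <>q is true, so ~<>~q -> (p | <>q) is true.
      At c: <>~q is true, so ~<>~q is false.
      At c: p is true, <>q is true, so p | <>q is true.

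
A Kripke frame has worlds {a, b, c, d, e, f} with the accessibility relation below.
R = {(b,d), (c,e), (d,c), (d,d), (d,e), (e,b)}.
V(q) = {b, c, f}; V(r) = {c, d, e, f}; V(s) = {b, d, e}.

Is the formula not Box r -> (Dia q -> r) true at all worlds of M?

Yes

Let φ = not Box r -> (Dia q -> r). Evaluate φ at each world:
  a (successors ∅): φ is true.
  b (successors {d}): φ is true.
  c (successors {e}): φ is true.
  d (successors {c, d, e}): φ is true.
  e (successors {b}): φ is true.
  f (successors ∅): φ is true.
For instance, at d:
  At d: not Box r is false, Dia q -> r is true, so not Box r -> (Dia q -> r) is true.
    At d: Box r is true, so not Box r is false.
      At d: Box r requires r at every successor {c, d, e}.
        At c: r is true.
        At d: r is true.
        At e: r is true.
      So Box r is true at d.
    At d: Dia q is true, r is true, so Dia q -> r is true.
      At d: Dia q requires q at some successor in {c, d, e}.
        q holds at c, so Dia q is true at d.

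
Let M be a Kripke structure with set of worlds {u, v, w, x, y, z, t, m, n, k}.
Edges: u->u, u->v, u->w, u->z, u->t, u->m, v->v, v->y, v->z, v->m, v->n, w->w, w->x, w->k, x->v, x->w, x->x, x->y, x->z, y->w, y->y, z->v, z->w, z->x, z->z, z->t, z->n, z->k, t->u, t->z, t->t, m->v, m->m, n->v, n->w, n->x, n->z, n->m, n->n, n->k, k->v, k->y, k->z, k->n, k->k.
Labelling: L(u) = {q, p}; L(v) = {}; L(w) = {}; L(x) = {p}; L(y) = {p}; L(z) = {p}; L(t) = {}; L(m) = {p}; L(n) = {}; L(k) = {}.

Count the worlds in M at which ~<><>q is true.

Let φ = ~<><>q. Evaluate φ at each world:
  u (successors {u, v, w, z, t, m}): φ is false.
  v (successors {v, y, z, m, n}): φ is true.
  w (successors {w, x, k}): φ is true.
  x (successors {v, w, x, y, z}): φ is true.
  y (successors {w, y}): φ is true.
  z (successors {v, w, x, z, t, n, k}): φ is false.
  t (successors {u, z, t}): φ is false.
  m (successors {v, m}): φ is true.
  n (successors {v, w, x, z, m, n, k}): φ is true.
  k (successors {v, y, z, n, k}): φ is true.
For instance, at n:
  At n: <><>q is false, so ~<><>q is true.
    At n: <><>q requires <>q at some successor in {v, w, x, z, m, n, k}.
      At v: <>q is false.
      At w: <>q is false.
      At x: <>q is false.
      At z: <>q is false.
      At m: <>q is false.
      At n: <>q is false.
      At k: <>q is false.
    So <><>q is false at n.
Satisfying worlds: {v, w, x, y, m, n, k}

7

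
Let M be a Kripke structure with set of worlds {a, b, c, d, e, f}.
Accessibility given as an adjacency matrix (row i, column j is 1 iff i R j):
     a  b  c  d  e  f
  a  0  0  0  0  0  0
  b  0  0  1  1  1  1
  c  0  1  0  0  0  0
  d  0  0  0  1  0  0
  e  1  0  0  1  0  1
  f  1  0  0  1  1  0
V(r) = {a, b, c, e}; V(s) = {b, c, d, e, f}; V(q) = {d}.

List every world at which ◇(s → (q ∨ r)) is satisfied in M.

b, c, d, e, f

Let φ = ◇(s → (q ∨ r)). Evaluate φ at each world:
  a (successors ∅): φ is false.
  b (successors {c, d, e, f}): φ is true.
  c (successors {b}): φ is true.
  d (successors {d}): φ is true.
  e (successors {a, d, f}): φ is true.
  f (successors {a, d, e}): φ is true.
For instance, at c:
  At c: ◇(s → (q ∨ r)) requires s → (q ∨ r) at some successor in {b}.
    s → (q ∨ r) holds at b, so ◇(s → (q ∨ r)) is true at c.
Satisfying worlds: {b, c, d, e, f}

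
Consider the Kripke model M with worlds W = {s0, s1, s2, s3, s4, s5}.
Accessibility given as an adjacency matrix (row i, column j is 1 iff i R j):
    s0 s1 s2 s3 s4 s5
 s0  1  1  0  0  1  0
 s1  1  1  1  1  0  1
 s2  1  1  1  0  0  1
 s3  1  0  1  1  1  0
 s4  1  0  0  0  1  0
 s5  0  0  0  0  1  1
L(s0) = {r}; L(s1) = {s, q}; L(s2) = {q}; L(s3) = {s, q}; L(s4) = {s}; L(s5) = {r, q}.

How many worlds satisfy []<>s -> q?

4

Recall that []ψ holds at a world iff ψ holds at every accessible world, and <>ψ holds iff ψ holds at some accessible world.
Let φ = []<>s -> q. Evaluate φ at each world:
  s0 (successors {s0, s1, s4}): φ is false.
  s1 (successors {s0, s1, s2, s3, s5}): φ is true.
  s2 (successors {s0, s1, s2, s5}): φ is true.
  s3 (successors {s0, s2, s3, s4}): φ is true.
  s4 (successors {s0, s4}): φ is false.
  s5 (successors {s4, s5}): φ is true.
For instance, at s3:
  At s3: []<>s is true, q is true, so []<>s -> q is true.
    At s3: []<>s requires <>s at every successor {s0, s2, s3, s4}.
      At s0: <>s is true.
      At s2: <>s is true.
      At s3: <>s is true.
      At s4: <>s is true.
    So []<>s is true at s3.
Satisfying worlds: {s1, s2, s3, s5}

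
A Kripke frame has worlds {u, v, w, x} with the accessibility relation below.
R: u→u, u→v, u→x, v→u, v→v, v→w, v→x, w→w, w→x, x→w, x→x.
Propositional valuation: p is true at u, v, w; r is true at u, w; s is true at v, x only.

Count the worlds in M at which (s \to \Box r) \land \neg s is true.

Recall that \Box ψ holds at a world iff ψ holds at every accessible world, and \Diamond ψ holds iff ψ holds at some accessible world.
Let φ = (s \to \Box r) \land \neg s. Evaluate φ at each world:
  u (successors {u, v, x}): φ is true.
  v (successors {u, v, w, x}): φ is false.
  w (successors {w, x}): φ is true.
  x (successors {w, x}): φ is false.
For instance, at v:
  At v: s \to \Box r is false, \neg s is false, so (s \to \Box r) \land \neg s is false.
    At v: s is true, \Box r is false, so s \to \Box r is false.
      At v: \Box r requires r at every successor {u, v, w, x}.
        r fails at v, so \Box r is false at v.
Satisfying worlds: {u, w}

2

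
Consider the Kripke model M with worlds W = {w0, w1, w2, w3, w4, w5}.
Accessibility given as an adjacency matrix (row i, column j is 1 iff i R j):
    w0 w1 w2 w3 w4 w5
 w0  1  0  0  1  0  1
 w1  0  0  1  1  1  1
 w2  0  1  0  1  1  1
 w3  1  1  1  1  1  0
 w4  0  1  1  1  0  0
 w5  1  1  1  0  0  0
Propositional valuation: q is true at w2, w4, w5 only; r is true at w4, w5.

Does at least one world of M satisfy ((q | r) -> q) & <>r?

Yes

Recall that <>ψ holds at a world iff ψ holds at some accessible world.
Let φ = ((q | r) -> q) & <>r. Evaluate φ at each world:
  w0 (successors {w0, w3, w5}): φ is true.
  w1 (successors {w2, w3, w4, w5}): φ is true.
  w2 (successors {w1, w3, w4, w5}): φ is true.
  w3 (successors {w0, w1, w2, w3, w4}): φ is true.
  w4 (successors {w1, w2, w3}): φ is false.
  w5 (successors {w0, w1, w2}): φ is false.
Detail at w0 (witness):
  At w0: (q | r) -> q is true, <>r is true, so ((q | r) -> q) & <>r is true.
    At w0: <>r requires r at some successor in {w0, w3, w5}.
      r holds at w5, so <>r is true at w0.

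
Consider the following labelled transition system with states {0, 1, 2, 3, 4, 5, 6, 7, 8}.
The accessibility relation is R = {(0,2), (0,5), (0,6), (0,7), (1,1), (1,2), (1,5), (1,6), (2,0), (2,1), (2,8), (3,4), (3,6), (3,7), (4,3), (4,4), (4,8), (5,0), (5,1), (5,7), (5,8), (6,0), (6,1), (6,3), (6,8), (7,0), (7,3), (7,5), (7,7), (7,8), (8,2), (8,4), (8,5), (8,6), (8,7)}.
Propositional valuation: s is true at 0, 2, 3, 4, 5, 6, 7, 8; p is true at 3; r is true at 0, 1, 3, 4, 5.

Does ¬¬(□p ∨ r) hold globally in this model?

No

Let φ = ¬¬(□p ∨ r). Evaluate φ at each world:
  0 (successors {2, 5, 6, 7}): φ is true.
  1 (successors {1, 2, 5, 6}): φ is true.
  2 (successors {0, 1, 8}): φ is false.
  3 (successors {4, 6, 7}): φ is true.
  4 (successors {3, 4, 8}): φ is true.
  5 (successors {0, 1, 7, 8}): φ is true.
  6 (successors {0, 1, 3, 8}): φ is false.
  7 (successors {0, 3, 5, 7, 8}): φ is false.
  8 (successors {2, 4, 5, 6, 7}): φ is false.
Detail at 2 (counterexample):
  At 2: ¬(□p ∨ r) is true, so ¬¬(□p ∨ r) is false.
    At 2: □p ∨ r is false, so ¬(□p ∨ r) is true.
      At 2: □p is false, r is false, so □p ∨ r is false.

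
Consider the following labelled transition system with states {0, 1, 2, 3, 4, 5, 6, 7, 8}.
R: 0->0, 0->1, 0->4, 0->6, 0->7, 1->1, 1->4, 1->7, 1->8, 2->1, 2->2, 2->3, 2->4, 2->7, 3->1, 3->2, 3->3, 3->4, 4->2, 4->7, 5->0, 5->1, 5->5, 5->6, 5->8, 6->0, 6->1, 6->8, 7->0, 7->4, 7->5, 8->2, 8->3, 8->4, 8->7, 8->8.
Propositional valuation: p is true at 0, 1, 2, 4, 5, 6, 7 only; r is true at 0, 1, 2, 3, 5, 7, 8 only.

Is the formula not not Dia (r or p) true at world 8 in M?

Yes

At 8: not Dia (r or p) is false, so not not Dia (r or p) is true.
  At 8: Dia (r or p) is true, so not Dia (r or p) is false.
    At 8: Dia (r or p) requires r or p at some successor in {2, 3, 4, 7, 8}.
      r or p holds at 2, so Dia (r or p) is true at 8.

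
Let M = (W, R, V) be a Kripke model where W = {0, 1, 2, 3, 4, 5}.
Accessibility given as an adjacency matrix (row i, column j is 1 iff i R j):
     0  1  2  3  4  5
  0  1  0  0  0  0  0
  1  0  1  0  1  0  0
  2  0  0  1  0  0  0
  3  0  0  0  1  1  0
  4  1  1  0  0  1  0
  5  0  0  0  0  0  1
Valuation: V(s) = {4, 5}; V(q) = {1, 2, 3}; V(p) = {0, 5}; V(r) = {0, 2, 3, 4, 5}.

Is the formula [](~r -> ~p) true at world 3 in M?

At 3: [](~r -> ~p) requires ~r -> ~p at every successor {3, 4}.
  At 3: ~r -> ~p is true.
  At 4: ~r -> ~p is true.
So [](~r -> ~p) is true at 3.

Yes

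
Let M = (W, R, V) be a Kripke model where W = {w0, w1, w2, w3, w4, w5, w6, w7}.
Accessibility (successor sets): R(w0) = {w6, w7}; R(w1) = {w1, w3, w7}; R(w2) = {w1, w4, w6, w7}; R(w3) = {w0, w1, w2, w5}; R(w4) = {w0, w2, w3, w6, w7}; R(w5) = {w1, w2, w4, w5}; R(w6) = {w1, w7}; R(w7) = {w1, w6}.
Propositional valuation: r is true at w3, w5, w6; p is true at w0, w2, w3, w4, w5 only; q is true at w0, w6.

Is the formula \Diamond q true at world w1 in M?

No

At w1: \Diamond q requires q at some successor in {w1, w3, w7}.
  At w1: q is false.
  At w3: q is false.
  At w7: q is false.
So \Diamond q is false at w1.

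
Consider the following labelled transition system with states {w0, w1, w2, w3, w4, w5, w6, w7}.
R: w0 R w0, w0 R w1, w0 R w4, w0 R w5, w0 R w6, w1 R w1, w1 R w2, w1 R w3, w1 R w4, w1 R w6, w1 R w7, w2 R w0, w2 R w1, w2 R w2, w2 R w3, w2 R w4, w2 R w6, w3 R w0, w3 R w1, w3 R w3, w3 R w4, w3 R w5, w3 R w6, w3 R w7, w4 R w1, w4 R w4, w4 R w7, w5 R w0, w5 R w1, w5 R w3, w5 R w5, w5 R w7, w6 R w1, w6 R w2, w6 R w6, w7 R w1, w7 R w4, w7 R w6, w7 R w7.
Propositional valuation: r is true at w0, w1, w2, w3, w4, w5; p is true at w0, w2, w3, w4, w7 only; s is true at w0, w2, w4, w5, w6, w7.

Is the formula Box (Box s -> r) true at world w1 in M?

At w1: Box (Box s -> r) requires Box s -> r at every successor {w1, w2, w3, w4, w6, w7}.
  At w1: Box s -> r is true.
  At w2: Box s -> r is true.
  At w3: Box s -> r is true.
  At w4: Box s -> r is true.
  At w6: Box s -> r is true.
  At w7: Box s -> r is true.
So Box (Box s -> r) is true at w1.

Yes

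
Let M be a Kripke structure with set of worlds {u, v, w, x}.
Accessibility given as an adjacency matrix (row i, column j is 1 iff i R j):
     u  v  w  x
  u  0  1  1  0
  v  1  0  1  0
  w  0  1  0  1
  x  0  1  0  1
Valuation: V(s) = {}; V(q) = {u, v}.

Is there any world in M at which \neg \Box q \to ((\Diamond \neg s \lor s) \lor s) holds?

Yes

Let φ = \neg \Box q \to ((\Diamond \neg s \lor s) \lor s). Evaluate φ at each world:
  u (successors {v, w}): φ is true.
  v (successors {u, w}): φ is true.
  w (successors {v, x}): φ is true.
  x (successors {v, x}): φ is true.
Detail at u (witness):
  At u: \neg \Box q is true, (\Diamond \neg s \lor s) \lor s is true, so \neg \Box q \to ((\Diamond \neg s \lor s) \lor s) is true.
    At u: \Box q is false, so \neg \Box q is true.
      At u: \Box q requires q at every successor {v, w}.
        q fails at w, so \Box q is false at u.
    At u: \Diamond \neg s \lor s is true, s is false, so (\Diamond \neg s \lor s) \lor s is true.
      At u: \Diamond \neg s is true, s is false, so \Diamond \neg s \lor s is true.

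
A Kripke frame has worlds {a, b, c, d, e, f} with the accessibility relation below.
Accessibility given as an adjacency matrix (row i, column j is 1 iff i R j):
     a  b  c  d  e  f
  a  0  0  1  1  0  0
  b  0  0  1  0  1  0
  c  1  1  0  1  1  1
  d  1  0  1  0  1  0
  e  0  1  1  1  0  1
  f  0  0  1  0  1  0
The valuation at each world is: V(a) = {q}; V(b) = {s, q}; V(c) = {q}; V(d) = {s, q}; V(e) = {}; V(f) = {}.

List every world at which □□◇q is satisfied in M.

Let φ = □□◇q. Evaluate φ at each world:
  a (successors {c, d}): φ is true.
  b (successors {c, e}): φ is true.
  c (successors {a, b, d, e, f}): φ is true.
  d (successors {a, c, e}): φ is true.
  e (successors {b, c, d, f}): φ is true.
  f (successors {c, e}): φ is true.
For instance, at a:
  At a: □□◇q requires □◇q at every successor {c, d}.
      At c: □◇q requires ◇q at every successor {a, b, d, e, f}.
        At a: ◇q is true.
        At b: ◇q is true.
        At d: ◇q is true.
        At e: ◇q is true.
        At f: ◇q is true.
      So □◇q is true at c.
      At d: □◇q requires ◇q at every successor {a, c, e}.
        At a: ◇q is true.
        At c: ◇q is true.
        At e: ◇q is true.
      So □◇q is true at d.
  So □□◇q is true at a.
Satisfying worlds: {a, b, c, d, e, f}

a, b, c, d, e, f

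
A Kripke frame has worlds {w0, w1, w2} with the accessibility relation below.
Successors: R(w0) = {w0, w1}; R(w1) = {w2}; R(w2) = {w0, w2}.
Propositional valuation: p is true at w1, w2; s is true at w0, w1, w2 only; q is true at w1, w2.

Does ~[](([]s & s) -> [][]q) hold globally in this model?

Let φ = ~[](([]s & s) -> [][]q). Evaluate φ at each world:
  w0 (successors {w0, w1}): φ is true.
  w1 (successors {w2}): φ is true.
  w2 (successors {w0, w2}): φ is true.
For instance, at w1:
  At w1: [](([]s & s) -> [][]q) is false, so ~[](([]s & s) -> [][]q) is true.
    At w1: [](([]s & s) -> [][]q) requires ([]s & s) -> [][]q at every successor {w2}.
      ([]s & s) -> [][]q fails at w2, so [](([]s & s) -> [][]q) is false at w1.

Yes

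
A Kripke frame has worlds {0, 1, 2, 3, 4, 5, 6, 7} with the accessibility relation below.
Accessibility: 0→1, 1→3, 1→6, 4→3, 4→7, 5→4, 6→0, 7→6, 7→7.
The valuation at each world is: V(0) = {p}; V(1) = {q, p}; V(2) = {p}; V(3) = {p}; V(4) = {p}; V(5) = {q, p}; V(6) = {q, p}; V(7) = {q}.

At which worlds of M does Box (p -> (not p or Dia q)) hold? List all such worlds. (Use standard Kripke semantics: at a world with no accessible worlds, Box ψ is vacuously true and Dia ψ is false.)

Let φ = Box (p -> (not p or Dia q)). Evaluate φ at each world:
  0 (successors {1}): φ is true.
  1 (successors {3, 6}): φ is false.
  2 (successors ∅): φ is true.
  3 (successors ∅): φ is true.
  4 (successors {3, 7}): φ is false.
  5 (successors {4}): φ is true.
  6 (successors {0}): φ is true.
  7 (successors {6, 7}): φ is false.
For instance, at 6:
  At 6: Box (p -> (not p or Dia q)) requires p -> (not p or Dia q) at every successor {0}.
      At 0: p is true, not p or Dia q is true, so p -> (not p or Dia q) is true.
  So Box (p -> (not p or Dia q)) is true at 6.
Satisfying worlds: {0, 2, 3, 5, 6}

0, 2, 3, 5, 6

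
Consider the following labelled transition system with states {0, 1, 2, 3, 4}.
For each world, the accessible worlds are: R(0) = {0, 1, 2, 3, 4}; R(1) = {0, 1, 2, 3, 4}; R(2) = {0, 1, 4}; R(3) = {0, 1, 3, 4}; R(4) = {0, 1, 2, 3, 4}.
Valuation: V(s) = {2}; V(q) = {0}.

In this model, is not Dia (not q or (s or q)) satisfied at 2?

At 2: Dia (not q or (s or q)) is true, so not Dia (not q or (s or q)) is false.
  At 2: Dia (not q or (s or q)) requires not q or (s or q) at some successor in {0, 1, 4}.
    not q or (s or q) holds at 0, so Dia (not q or (s or q)) is true at 2.

No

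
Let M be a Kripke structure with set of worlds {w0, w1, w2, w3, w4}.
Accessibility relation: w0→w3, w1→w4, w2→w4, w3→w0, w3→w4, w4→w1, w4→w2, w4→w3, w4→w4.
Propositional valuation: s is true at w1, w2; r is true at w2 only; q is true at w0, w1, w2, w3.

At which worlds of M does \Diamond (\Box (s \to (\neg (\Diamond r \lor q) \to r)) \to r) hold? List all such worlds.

w4

Recall that \Box ψ holds at a world iff ψ holds at every accessible world, and \Diamond ψ holds iff ψ holds at some accessible world.
Let φ = \Diamond (\Box (s \to (\neg (\Diamond r \lor q) \to r)) \to r). Evaluate φ at each world:
  w0 (successors {w3}): φ is false.
  w1 (successors {w4}): φ is false.
  w2 (successors {w4}): φ is false.
  w3 (successors {w0, w4}): φ is false.
  w4 (successors {w1, w2, w3, w4}): φ is true.
For instance, at w3:
  At w3: \Diamond (\Box (s \to (\neg (\Diamond r \lor q) \to r)) \to r) requires \Box (s \to (\neg (\Diamond r \lor q) \to r)) \to r at some successor in {w0, w4}.
    At w0: \Box (s \to (\neg (\Diamond r \lor q) \to r)) \to r is false.
    At w4: \Box (s \to (\neg (\Diamond r \lor q) \to r)) \to r is false.
  So \Diamond (\Box (s \to (\neg (\Diamond r \lor q) \to r)) \to r) is false at w3.
Satisfying worlds: {w4}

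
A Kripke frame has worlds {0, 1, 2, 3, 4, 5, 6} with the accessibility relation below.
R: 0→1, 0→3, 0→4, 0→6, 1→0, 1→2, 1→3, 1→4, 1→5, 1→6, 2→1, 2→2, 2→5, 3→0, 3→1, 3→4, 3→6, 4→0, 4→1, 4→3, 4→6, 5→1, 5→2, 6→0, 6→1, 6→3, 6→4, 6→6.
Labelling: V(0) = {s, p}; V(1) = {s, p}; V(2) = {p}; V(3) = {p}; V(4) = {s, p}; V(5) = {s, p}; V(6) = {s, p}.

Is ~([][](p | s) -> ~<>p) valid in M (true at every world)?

Yes

Let φ = ~([][](p | s) -> ~<>p). Evaluate φ at each world:
  0 (successors {1, 3, 4, 6}): φ is true.
  1 (successors {0, 2, 3, 4, 5, 6}): φ is true.
  2 (successors {1, 2, 5}): φ is true.
  3 (successors {0, 1, 4, 6}): φ is true.
  4 (successors {0, 1, 3, 6}): φ is true.
  5 (successors {1, 2}): φ is true.
  6 (successors {0, 1, 3, 4, 6}): φ is true.
For instance, at 1:
  At 1: [][](p | s) -> ~<>p is false, so ~([][](p | s) -> ~<>p) is true.
    At 1: [][](p | s) is true, ~<>p is false, so [][](p | s) -> ~<>p is false.
      At 1: [][](p | s) requires [](p | s) at every successor {0, 2, 3, 4, 5, 6}.
        At 0: [](p | s) is true.
        At 2: [](p | s) is true.
        At 3: [](p | s) is true.
        At 4: [](p | s) is true.
        At 5: [](p | s) is true.
        At 6: [](p | s) is true.
      So [][](p | s) is true at 1.
      At 1: <>p is true, so ~<>p is false.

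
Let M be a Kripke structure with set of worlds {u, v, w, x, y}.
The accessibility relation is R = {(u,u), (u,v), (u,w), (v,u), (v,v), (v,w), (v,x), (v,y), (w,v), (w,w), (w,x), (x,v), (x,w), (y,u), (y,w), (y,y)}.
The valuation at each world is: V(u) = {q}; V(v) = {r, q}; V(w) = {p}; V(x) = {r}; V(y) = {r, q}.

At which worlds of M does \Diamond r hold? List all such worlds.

u, v, w, x, y

Let φ = \Diamond r. Evaluate φ at each world:
  u (successors {u, v, w}): φ is true.
  v (successors {u, v, w, x, y}): φ is true.
  w (successors {v, w, x}): φ is true.
  x (successors {v, w}): φ is true.
  y (successors {u, w, y}): φ is true.
For instance, at w:
  At w: \Diamond r requires r at some successor in {v, w, x}.
    r holds at v, so \Diamond r is true at w.
Satisfying worlds: {u, v, w, x, y}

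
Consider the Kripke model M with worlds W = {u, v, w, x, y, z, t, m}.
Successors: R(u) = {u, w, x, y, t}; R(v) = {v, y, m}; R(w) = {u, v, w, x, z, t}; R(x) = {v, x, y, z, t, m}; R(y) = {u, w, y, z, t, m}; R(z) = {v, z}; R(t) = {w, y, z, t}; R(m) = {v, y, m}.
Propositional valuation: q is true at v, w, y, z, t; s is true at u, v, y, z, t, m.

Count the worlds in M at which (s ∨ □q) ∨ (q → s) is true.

7

Let φ = (s ∨ □q) ∨ (q → s). Evaluate φ at each world:
  u (successors {u, w, x, y, t}): φ is true.
  v (successors {v, y, m}): φ is true.
  w (successors {u, v, w, x, z, t}): φ is false.
  x (successors {v, x, y, z, t, m}): φ is true.
  y (successors {u, w, y, z, t, m}): φ is true.
  z (successors {v, z}): φ is true.
  t (successors {w, y, z, t}): φ is true.
  m (successors {v, y, m}): φ is true.
For instance, at x:
  At x: s ∨ □q is false, q → s is true, so (s ∨ □q) ∨ (q → s) is true.
    At x: s is false, □q is false, so s ∨ □q is false.
      At x: □q requires q at every successor {v, x, y, z, t, m}.
        q fails at x, so □q is false at x.
Satisfying worlds: {u, v, x, y, z, t, m}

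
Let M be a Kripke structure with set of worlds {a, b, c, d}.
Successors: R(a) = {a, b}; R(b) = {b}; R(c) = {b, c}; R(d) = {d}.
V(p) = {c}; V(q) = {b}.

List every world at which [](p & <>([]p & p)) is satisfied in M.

Let φ = [](p & <>([]p & p)). Evaluate φ at each world:
  a (successors {a, b}): φ is false.
  b (successors {b}): φ is false.
  c (successors {b, c}): φ is false.
  d (successors {d}): φ is false.
For instance, at b:
  At b: [](p & <>([]p & p)) requires p & <>([]p & p) at every successor {b}.
    p & <>([]p & p) fails at b, so [](p & <>([]p & p)) is false at b.
      At b: p is false, <>([]p & p) is false, so p & <>([]p & p) is false.
Satisfying worlds: none.

none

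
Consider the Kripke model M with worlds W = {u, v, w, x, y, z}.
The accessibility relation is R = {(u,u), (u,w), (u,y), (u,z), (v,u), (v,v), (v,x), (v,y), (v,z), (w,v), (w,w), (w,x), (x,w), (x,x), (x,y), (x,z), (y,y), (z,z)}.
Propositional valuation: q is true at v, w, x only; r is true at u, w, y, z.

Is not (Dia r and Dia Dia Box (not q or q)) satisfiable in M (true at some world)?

No

Let φ = not (Dia r and Dia Dia Box (not q or q)). Evaluate φ at each world:
  u (successors {u, w, y, z}): φ is false.
  v (successors {u, v, x, y, z}): φ is false.
  w (successors {v, w, x}): φ is false.
  x (successors {w, x, y, z}): φ is false.
  y (successors {y}): φ is false.
  z (successors {z}): φ is false.
For instance, at v:
  At v: Dia r and Dia Dia Box (not q or q) is true, so not (Dia r and Dia Dia Box (not q or q)) is false.
    At v: Dia r is true, Dia Dia Box (not q or q) is true, so Dia r and Dia Dia Box (not q or q) is true.
      At v: Dia r requires r at some successor in {u, v, x, y, z}.
        r holds at u, so Dia r is true at v.
      At v: Dia Dia Box (not q or q) requires Dia Box (not q or q) at some successor in {u, v, x, y, z}.
        Dia Box (not q or q) holds at u, so Dia Dia Box (not q or q) is true at v.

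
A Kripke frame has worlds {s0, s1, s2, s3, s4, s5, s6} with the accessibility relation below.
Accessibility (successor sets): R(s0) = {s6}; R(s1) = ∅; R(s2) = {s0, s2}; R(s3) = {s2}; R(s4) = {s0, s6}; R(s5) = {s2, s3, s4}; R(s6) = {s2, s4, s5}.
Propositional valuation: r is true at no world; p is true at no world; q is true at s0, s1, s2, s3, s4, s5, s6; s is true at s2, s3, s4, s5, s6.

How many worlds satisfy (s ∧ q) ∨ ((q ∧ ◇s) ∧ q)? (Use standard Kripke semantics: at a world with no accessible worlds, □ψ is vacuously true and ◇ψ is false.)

Let φ = (s ∧ q) ∨ ((q ∧ ◇s) ∧ q). Evaluate φ at each world:
  s0 (successors {s6}): φ is true.
  s1 (successors ∅): φ is false.
  s2 (successors {s0, s2}): φ is true.
  s3 (successors {s2}): φ is true.
  s4 (successors {s0, s6}): φ is true.
  s5 (successors {s2, s3, s4}): φ is true.
  s6 (successors {s2, s4, s5}): φ is true.
For instance, at s4:
  At s4: s ∧ q is true, (q ∧ ◇s) ∧ q is true, so (s ∧ q) ∨ ((q ∧ ◇s) ∧ q) is true.
    At s4: q ∧ ◇s is true, q is true, so (q ∧ ◇s) ∧ q is true.
      At s4: q is true, ◇s is true, so q ∧ ◇s is true.
Satisfying worlds: {s0, s2, s3, s4, s5, s6}

6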